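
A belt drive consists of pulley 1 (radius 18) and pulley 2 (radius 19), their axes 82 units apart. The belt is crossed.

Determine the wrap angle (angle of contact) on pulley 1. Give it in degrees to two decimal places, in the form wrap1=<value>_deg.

wrap1=233.64_deg

crossed belt: β = asin((r1+r2)/C) = asin(37/82) = 26.8220°
wrap1 = wrap2 = π + 2β = 233.6439°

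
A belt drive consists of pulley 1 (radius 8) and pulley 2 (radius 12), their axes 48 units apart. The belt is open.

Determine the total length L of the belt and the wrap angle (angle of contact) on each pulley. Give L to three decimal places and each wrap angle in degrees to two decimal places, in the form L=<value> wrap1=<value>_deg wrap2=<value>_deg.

open belt: β = asin((r2−r1)/C) = asin(4/48) = 4.7802°
wrap1 = π − 2β = 170.4396°
wrap2 = π + 2β = 189.5604°
tangent length = C·cosβ = 47.8330
L = r1·wrap1 + r2·wrap2 + 2·C·cosβ = 8·2.9747 + 12·3.3085 + 2·47.8330 = 159.1654

L=159.165 wrap1=170.44_deg wrap2=189.56_deg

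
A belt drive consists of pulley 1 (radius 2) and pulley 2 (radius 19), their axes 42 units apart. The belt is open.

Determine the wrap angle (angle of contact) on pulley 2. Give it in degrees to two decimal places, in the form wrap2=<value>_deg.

open belt: β = asin((r2−r1)/C) = asin(17/42) = 23.8762°
wrap1 = π − 2β = 132.2476°
wrap2 = π + 2β = 227.7524°

wrap2=227.75_deg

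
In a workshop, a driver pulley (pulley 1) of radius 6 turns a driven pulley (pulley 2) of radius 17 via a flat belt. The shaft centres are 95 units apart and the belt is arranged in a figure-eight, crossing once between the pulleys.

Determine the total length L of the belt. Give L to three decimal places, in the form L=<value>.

L=267.853

crossed belt: β = asin((r1+r2)/C) = asin(23/95) = 14.0108°
wrap1 = wrap2 = π + 2β = 208.0217°
tangent length = C·cosβ = 92.1737
L = (r1+r2)·wrap + 2·C·cosβ = 23·3.6307 + 2·92.1737 = 267.8527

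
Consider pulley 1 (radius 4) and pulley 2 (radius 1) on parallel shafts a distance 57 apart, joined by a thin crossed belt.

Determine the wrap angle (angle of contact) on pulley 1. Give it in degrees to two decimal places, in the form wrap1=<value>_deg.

wrap1=190.06_deg

crossed belt: β = asin((r1+r2)/C) = asin(5/57) = 5.0324°
wrap1 = wrap2 = π + 2β = 190.0648°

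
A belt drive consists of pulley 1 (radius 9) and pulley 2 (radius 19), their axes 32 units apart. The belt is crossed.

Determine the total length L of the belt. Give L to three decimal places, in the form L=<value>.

L=178.613

crossed belt: β = asin((r1+r2)/C) = asin(28/32) = 61.0450°
wrap1 = wrap2 = π + 2β = 302.0900°
tangent length = C·cosβ = 15.4919
L = (r1+r2)·wrap + 2·C·cosβ = 28·5.2725 + 2·15.4919 = 178.6129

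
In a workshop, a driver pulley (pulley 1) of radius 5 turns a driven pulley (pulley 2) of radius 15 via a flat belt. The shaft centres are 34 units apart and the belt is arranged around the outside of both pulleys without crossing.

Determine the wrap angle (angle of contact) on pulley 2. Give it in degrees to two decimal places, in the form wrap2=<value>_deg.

wrap2=214.21_deg

open belt: β = asin((r2−r1)/C) = asin(10/34) = 17.1046°
wrap1 = π − 2β = 145.7907°
wrap2 = π + 2β = 214.2093°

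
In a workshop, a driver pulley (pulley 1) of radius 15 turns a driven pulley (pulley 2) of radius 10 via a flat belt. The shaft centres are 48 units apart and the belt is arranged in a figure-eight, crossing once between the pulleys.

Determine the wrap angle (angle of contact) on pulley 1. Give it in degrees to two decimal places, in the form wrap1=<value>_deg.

crossed belt: β = asin((r1+r2)/C) = asin(25/48) = 31.3882°
wrap1 = wrap2 = π + 2β = 242.7763°

wrap1=242.78_deg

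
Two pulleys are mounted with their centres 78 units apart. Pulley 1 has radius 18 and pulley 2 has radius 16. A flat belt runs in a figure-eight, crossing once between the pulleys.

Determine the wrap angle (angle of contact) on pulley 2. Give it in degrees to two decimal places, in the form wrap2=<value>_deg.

crossed belt: β = asin((r1+r2)/C) = asin(34/78) = 25.8424°
wrap1 = wrap2 = π + 2β = 231.6848°

wrap2=231.68_deg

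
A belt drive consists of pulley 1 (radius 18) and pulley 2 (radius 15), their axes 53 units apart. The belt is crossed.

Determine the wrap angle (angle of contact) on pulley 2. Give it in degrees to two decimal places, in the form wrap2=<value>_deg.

crossed belt: β = asin((r1+r2)/C) = asin(33/53) = 38.5093°
wrap1 = wrap2 = π + 2β = 257.0186°

wrap2=257.02_deg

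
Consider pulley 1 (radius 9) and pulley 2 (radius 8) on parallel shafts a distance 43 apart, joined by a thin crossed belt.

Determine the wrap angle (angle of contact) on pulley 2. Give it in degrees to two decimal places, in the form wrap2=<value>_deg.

wrap2=226.58_deg

crossed belt: β = asin((r1+r2)/C) = asin(17/43) = 23.2877°
wrap1 = wrap2 = π + 2β = 226.5755°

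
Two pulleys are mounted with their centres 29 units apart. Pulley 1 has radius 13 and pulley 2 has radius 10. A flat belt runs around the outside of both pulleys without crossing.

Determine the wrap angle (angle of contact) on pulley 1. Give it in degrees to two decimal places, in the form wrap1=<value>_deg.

wrap1=191.88_deg

open belt: β = asin((r2−r1)/C) = asin(-3/29) = -5.9378°
wrap1 = π − 2β = 191.8755°
wrap2 = π + 2β = 168.1245°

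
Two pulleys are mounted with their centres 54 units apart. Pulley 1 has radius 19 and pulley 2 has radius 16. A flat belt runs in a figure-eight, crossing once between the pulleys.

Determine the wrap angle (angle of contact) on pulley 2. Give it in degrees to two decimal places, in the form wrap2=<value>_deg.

crossed belt: β = asin((r1+r2)/C) = asin(35/54) = 40.4021°
wrap1 = wrap2 = π + 2β = 260.8043°

wrap2=260.80_deg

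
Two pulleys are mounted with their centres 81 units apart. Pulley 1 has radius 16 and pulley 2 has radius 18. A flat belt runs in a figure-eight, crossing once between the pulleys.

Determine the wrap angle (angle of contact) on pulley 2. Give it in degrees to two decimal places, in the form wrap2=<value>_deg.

crossed belt: β = asin((r1+r2)/C) = asin(34/81) = 24.8190°
wrap1 = wrap2 = π + 2β = 229.6380°

wrap2=229.64_deg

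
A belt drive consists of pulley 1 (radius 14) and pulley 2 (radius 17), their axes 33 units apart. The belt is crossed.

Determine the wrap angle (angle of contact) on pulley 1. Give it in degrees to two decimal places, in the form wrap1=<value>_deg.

crossed belt: β = asin((r1+r2)/C) = asin(31/33) = 69.9500°
wrap1 = wrap2 = π + 2β = 319.9000°

wrap1=319.90_deg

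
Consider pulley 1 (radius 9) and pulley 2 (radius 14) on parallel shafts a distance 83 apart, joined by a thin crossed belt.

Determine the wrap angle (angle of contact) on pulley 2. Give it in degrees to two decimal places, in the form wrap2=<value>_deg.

crossed belt: β = asin((r1+r2)/C) = asin(23/83) = 16.0877°
wrap1 = wrap2 = π + 2β = 212.1754°

wrap2=212.18_deg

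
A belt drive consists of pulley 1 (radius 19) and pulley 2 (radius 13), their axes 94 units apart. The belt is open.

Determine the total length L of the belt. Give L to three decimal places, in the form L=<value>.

open belt: β = asin((r2−r1)/C) = asin(-6/94) = -3.6597°
wrap1 = π − 2β = 187.3193°
wrap2 = π + 2β = 172.6807°
tangent length = C·cosβ = 93.8083
L = r1·wrap1 + r2·wrap2 + 2·C·cosβ = 19·3.2693 + 13·3.0138 + 2·93.8083 = 288.9141

L=288.914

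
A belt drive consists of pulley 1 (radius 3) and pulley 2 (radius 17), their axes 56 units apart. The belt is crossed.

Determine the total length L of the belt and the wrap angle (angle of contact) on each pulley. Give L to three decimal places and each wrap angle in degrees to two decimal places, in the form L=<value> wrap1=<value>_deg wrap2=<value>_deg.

L=182.054 wrap1=221.85_deg wrap2=221.85_deg

crossed belt: β = asin((r1+r2)/C) = asin(20/56) = 20.9248°
wrap1 = wrap2 = π + 2β = 221.8497°
tangent length = C·cosβ = 52.3068
L = (r1+r2)·wrap + 2·C·cosβ = 20·3.8720 + 2·52.3068 = 182.0537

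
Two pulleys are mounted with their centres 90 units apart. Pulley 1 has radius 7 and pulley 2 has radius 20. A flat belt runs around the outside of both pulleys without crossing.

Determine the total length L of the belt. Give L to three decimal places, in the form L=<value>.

L=266.704

open belt: β = asin((r2−r1)/C) = asin(13/90) = 8.3051°
wrap1 = π − 2β = 163.3898°
wrap2 = π + 2β = 196.6102°
tangent length = C·cosβ = 89.0562
L = r1·wrap1 + r2·wrap2 + 2·C·cosβ = 7·2.8517 + 20·3.4315 + 2·89.0562 = 266.7041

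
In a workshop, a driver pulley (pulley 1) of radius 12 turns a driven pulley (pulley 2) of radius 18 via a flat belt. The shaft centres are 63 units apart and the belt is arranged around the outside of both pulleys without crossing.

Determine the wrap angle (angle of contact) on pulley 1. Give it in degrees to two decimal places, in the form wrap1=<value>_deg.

wrap1=169.07_deg

open belt: β = asin((r2−r1)/C) = asin(6/63) = 5.4650°
wrap1 = π − 2β = 169.0700°
wrap2 = π + 2β = 190.9300°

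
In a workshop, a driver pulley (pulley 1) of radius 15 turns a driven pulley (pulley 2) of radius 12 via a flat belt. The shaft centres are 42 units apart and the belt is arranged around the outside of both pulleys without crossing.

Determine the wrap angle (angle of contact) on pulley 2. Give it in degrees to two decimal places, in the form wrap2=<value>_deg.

open belt: β = asin((r2−r1)/C) = asin(-3/42) = -4.0960°
wrap1 = π − 2β = 188.1921°
wrap2 = π + 2β = 171.8079°

wrap2=171.81_deg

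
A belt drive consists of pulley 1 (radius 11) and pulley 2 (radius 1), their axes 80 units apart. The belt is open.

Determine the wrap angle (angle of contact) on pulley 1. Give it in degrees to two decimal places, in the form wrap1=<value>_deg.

wrap1=194.36_deg

open belt: β = asin((r2−r1)/C) = asin(-10/80) = -7.1808°
wrap1 = π − 2β = 194.3615°
wrap2 = π + 2β = 165.6385°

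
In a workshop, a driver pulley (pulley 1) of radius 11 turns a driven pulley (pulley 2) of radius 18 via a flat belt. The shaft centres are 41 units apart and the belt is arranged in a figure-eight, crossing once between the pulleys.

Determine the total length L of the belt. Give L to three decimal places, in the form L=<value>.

L=194.642

crossed belt: β = asin((r1+r2)/C) = asin(29/41) = 45.0170°
wrap1 = wrap2 = π + 2β = 270.0341°
tangent length = C·cosβ = 28.9828
L = (r1+r2)·wrap + 2·C·cosβ = 29·4.7130 + 2·28.9828 = 194.6420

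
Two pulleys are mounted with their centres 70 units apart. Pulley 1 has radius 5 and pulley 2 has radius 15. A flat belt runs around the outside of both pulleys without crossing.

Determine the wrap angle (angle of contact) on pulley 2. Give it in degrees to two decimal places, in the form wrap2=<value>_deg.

open belt: β = asin((r2−r1)/C) = asin(10/70) = 8.2132°
wrap1 = π − 2β = 163.5736°
wrap2 = π + 2β = 196.4264°

wrap2=196.43_deg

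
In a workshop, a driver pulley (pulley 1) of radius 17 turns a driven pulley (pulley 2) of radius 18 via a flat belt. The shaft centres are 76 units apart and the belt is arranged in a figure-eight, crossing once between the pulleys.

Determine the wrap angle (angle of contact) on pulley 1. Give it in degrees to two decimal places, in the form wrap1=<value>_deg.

crossed belt: β = asin((r1+r2)/C) = asin(35/76) = 27.4211°
wrap1 = wrap2 = π + 2β = 234.8421°

wrap1=234.84_deg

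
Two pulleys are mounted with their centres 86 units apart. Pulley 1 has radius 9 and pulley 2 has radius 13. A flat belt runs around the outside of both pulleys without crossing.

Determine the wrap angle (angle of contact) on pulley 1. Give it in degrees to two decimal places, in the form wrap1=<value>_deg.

wrap1=174.67_deg

open belt: β = asin((r2−r1)/C) = asin(4/86) = 2.6659°
wrap1 = π − 2β = 174.6682°
wrap2 = π + 2β = 185.3318°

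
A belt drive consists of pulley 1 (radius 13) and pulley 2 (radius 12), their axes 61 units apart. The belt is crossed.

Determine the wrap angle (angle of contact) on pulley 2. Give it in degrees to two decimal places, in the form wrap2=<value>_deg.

crossed belt: β = asin((r1+r2)/C) = asin(25/61) = 24.1945°
wrap1 = wrap2 = π + 2β = 228.3891°

wrap2=228.39_deg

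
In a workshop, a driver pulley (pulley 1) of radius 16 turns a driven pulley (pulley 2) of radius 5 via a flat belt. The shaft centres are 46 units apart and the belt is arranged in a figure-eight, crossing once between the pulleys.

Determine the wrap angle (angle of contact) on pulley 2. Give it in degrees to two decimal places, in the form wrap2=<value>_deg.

crossed belt: β = asin((r1+r2)/C) = asin(21/46) = 27.1629°
wrap1 = wrap2 = π + 2β = 234.3258°

wrap2=234.33_deg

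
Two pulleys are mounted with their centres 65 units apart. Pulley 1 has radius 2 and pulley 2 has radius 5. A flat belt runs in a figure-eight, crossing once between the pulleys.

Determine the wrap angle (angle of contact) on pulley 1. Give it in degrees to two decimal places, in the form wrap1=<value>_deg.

wrap1=192.36_deg

crossed belt: β = asin((r1+r2)/C) = asin(7/65) = 6.1823°
wrap1 = wrap2 = π + 2β = 192.3646°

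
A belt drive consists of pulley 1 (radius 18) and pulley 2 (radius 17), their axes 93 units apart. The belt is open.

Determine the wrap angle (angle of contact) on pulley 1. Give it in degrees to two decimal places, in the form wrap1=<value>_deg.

open belt: β = asin((r2−r1)/C) = asin(-1/93) = -0.6161°
wrap1 = π − 2β = 181.2322°
wrap2 = π + 2β = 178.7678°

wrap1=181.23_deg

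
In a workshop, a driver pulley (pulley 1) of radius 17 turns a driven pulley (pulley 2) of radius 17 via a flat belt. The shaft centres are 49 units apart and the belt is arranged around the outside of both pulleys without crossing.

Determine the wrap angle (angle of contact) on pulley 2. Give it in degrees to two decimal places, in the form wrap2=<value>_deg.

wrap2=180.00_deg

open belt: β = asin((r2−r1)/C) = asin(0/49) = 0.0000°
wrap1 = π − 2β = 180.0000°
wrap2 = π + 2β = 180.0000°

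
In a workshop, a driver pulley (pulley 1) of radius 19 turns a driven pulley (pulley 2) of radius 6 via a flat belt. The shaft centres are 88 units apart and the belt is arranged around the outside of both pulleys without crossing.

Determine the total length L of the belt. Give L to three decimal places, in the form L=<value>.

L=256.464

open belt: β = asin((r2−r1)/C) = asin(-13/88) = -8.4952°
wrap1 = π − 2β = 196.9905°
wrap2 = π + 2β = 163.0095°
tangent length = C·cosβ = 87.0345
L = r1·wrap1 + r2·wrap2 + 2·C·cosβ = 19·3.4381 + 6·2.8451 + 2·87.0345 = 256.4638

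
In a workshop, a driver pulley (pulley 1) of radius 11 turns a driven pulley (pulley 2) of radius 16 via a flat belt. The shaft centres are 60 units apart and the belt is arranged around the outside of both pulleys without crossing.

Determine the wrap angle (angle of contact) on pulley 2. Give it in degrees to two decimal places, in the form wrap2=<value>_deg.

open belt: β = asin((r2−r1)/C) = asin(5/60) = 4.7802°
wrap1 = π − 2β = 170.4396°
wrap2 = π + 2β = 189.5604°

wrap2=189.56_deg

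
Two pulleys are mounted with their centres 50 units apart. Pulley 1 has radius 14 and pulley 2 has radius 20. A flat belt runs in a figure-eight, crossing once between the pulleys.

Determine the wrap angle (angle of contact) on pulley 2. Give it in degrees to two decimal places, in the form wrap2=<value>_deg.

wrap2=265.69_deg

crossed belt: β = asin((r1+r2)/C) = asin(34/50) = 42.8436°
wrap1 = wrap2 = π + 2β = 265.6873°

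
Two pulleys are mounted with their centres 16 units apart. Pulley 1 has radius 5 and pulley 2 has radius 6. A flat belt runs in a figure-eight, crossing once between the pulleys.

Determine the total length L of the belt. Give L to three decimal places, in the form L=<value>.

crossed belt: β = asin((r1+r2)/C) = asin(11/16) = 43.4325°
wrap1 = wrap2 = π + 2β = 266.8651°
tangent length = C·cosβ = 11.6190
L = (r1+r2)·wrap + 2·C·cosβ = 11·4.6577 + 2·11.6190 = 74.4723

L=74.472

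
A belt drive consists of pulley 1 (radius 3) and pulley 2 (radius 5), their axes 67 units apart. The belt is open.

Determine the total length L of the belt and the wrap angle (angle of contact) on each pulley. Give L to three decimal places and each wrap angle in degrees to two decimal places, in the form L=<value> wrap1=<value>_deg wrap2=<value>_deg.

L=159.192 wrap1=176.58_deg wrap2=183.42_deg

open belt: β = asin((r2−r1)/C) = asin(2/67) = 1.7106°
wrap1 = π − 2β = 176.5788°
wrap2 = π + 2β = 183.4212°
tangent length = C·cosβ = 66.9701
L = r1·wrap1 + r2·wrap2 + 2·C·cosβ = 3·3.0819 + 5·3.2013 + 2·66.9701 = 159.1924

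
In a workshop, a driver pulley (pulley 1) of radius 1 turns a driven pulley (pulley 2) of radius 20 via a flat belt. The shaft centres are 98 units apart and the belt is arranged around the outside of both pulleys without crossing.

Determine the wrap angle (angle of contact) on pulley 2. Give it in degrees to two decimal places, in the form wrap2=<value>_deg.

open belt: β = asin((r2−r1)/C) = asin(19/98) = 11.1792°
wrap1 = π − 2β = 157.6417°
wrap2 = π + 2β = 202.3583°

wrap2=202.36_deg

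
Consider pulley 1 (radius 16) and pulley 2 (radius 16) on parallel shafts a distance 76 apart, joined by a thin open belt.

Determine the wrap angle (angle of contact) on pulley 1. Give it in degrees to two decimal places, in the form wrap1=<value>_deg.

wrap1=180.00_deg

open belt: β = asin((r2−r1)/C) = asin(0/76) = 0.0000°
wrap1 = π − 2β = 180.0000°
wrap2 = π + 2β = 180.0000°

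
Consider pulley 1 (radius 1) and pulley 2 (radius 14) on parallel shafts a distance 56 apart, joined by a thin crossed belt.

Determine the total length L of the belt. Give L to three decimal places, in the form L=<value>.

crossed belt: β = asin((r1+r2)/C) = asin(15/56) = 15.5368°
wrap1 = wrap2 = π + 2β = 211.0736°
tangent length = C·cosβ = 53.9537
L = (r1+r2)·wrap + 2·C·cosβ = 15·3.6839 + 2·53.9537 = 163.1663

L=163.166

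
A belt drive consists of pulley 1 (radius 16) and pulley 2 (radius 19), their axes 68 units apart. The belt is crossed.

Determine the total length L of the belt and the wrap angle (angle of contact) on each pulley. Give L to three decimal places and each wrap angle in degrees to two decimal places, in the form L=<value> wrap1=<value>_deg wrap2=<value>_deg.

L=264.404 wrap1=241.96_deg wrap2=241.96_deg

crossed belt: β = asin((r1+r2)/C) = asin(35/68) = 30.9778°
wrap1 = wrap2 = π + 2β = 241.9556°
tangent length = C·cosβ = 58.3009
L = (r1+r2)·wrap + 2·C·cosβ = 35·4.2229 + 2·58.3009 = 264.4041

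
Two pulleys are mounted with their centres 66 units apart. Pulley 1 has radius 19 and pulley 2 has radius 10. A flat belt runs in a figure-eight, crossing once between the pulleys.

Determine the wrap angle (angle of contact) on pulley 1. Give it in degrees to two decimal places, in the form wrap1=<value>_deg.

crossed belt: β = asin((r1+r2)/C) = asin(29/66) = 26.0652°
wrap1 = wrap2 = π + 2β = 232.1304°

wrap1=232.13_deg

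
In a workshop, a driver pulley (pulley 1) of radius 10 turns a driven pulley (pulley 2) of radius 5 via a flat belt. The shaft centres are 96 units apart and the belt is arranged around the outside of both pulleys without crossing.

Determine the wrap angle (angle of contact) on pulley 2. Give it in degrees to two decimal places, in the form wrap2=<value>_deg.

wrap2=174.03_deg

open belt: β = asin((r2−r1)/C) = asin(-5/96) = -2.9855°
wrap1 = π − 2β = 185.9710°
wrap2 = π + 2β = 174.0290°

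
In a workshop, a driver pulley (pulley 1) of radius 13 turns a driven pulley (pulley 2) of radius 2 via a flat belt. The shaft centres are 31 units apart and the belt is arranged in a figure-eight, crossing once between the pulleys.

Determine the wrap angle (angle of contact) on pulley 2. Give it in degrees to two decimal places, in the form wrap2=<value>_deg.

wrap2=237.88_deg

crossed belt: β = asin((r1+r2)/C) = asin(15/31) = 28.9385°
wrap1 = wrap2 = π + 2β = 237.8771°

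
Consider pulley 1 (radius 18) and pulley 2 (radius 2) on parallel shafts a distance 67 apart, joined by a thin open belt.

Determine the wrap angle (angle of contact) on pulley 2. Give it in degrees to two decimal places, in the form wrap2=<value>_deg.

open belt: β = asin((r2−r1)/C) = asin(-16/67) = -13.8161°
wrap1 = π − 2β = 207.6322°
wrap2 = π + 2β = 152.3678°

wrap2=152.37_deg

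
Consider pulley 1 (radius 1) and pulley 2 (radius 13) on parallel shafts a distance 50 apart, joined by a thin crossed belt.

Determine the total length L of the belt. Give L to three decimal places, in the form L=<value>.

crossed belt: β = asin((r1+r2)/C) = asin(14/50) = 16.2602°
wrap1 = wrap2 = π + 2β = 212.5204°
tangent length = C·cosβ = 48.0000
L = (r1+r2)·wrap + 2·C·cosβ = 14·3.7092 + 2·48.0000 = 147.9285

L=147.929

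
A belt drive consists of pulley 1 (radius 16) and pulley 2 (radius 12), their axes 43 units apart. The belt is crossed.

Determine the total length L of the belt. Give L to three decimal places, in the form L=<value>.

L=192.944

crossed belt: β = asin((r1+r2)/C) = asin(28/43) = 40.6293°
wrap1 = wrap2 = π + 2β = 261.2587°
tangent length = C·cosβ = 32.6343
L = (r1+r2)·wrap + 2·C·cosβ = 28·4.5598 + 2·32.6343 = 192.9437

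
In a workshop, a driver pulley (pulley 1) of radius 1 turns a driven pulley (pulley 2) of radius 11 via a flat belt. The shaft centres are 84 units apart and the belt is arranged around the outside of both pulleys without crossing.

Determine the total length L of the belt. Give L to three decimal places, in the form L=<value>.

L=206.891

open belt: β = asin((r2−r1)/C) = asin(10/84) = 6.8371°
wrap1 = π − 2β = 166.3257°
wrap2 = π + 2β = 193.6743°
tangent length = C·cosβ = 83.4026
L = r1·wrap1 + r2·wrap2 + 2·C·cosβ = 1·2.9029 + 11·3.3803 + 2·83.4026 = 206.8910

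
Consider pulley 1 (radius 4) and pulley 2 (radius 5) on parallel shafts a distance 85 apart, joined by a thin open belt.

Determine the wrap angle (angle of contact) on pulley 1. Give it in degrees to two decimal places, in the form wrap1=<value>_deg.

wrap1=178.65_deg

open belt: β = asin((r2−r1)/C) = asin(1/85) = 0.6741°
wrap1 = π − 2β = 178.6518°
wrap2 = π + 2β = 181.3482°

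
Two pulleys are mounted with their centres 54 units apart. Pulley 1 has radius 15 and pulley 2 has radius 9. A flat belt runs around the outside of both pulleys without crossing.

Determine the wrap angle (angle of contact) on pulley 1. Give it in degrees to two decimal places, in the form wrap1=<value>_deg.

open belt: β = asin((r2−r1)/C) = asin(-6/54) = -6.3794°
wrap1 = π − 2β = 192.7587°
wrap2 = π + 2β = 167.2413°

wrap1=192.76_deg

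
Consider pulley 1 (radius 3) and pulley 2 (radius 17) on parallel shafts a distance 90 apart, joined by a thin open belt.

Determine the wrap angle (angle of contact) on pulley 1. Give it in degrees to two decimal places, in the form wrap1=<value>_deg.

wrap1=162.10_deg

open belt: β = asin((r2−r1)/C) = asin(14/90) = 8.9490°
wrap1 = π − 2β = 162.1020°
wrap2 = π + 2β = 197.8980°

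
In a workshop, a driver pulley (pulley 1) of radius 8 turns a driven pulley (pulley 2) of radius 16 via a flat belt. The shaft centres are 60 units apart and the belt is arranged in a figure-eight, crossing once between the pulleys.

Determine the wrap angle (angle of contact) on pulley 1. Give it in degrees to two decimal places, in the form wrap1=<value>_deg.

wrap1=227.16_deg

crossed belt: β = asin((r1+r2)/C) = asin(24/60) = 23.5782°
wrap1 = wrap2 = π + 2β = 227.1564°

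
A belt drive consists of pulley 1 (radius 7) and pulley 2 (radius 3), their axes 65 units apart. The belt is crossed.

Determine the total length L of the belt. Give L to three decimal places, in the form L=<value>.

L=162.957

crossed belt: β = asin((r1+r2)/C) = asin(10/65) = 8.8499°
wrap1 = wrap2 = π + 2β = 197.6998°
tangent length = C·cosβ = 64.2262
L = (r1+r2)·wrap + 2·C·cosβ = 10·3.4505 + 2·64.2262 = 162.9574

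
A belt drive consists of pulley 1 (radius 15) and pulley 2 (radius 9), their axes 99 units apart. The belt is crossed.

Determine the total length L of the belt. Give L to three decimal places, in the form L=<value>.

L=279.245

crossed belt: β = asin((r1+r2)/C) = asin(24/99) = 14.0297°
wrap1 = wrap2 = π + 2β = 208.0593°
tangent length = C·cosβ = 96.0469
L = (r1+r2)·wrap + 2·C·cosβ = 24·3.6313 + 2·96.0469 = 279.2454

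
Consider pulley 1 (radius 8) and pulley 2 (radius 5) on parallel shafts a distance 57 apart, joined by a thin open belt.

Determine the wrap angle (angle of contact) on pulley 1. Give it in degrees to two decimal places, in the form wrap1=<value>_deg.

open belt: β = asin((r2−r1)/C) = asin(-3/57) = -3.0170°
wrap1 = π − 2β = 186.0339°
wrap2 = π + 2β = 173.9661°

wrap1=186.03_deg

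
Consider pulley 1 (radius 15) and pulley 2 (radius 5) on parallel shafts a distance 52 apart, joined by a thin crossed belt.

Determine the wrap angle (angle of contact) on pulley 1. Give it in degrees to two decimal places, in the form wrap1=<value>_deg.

crossed belt: β = asin((r1+r2)/C) = asin(20/52) = 22.6199°
wrap1 = wrap2 = π + 2β = 225.2397°

wrap1=225.24_deg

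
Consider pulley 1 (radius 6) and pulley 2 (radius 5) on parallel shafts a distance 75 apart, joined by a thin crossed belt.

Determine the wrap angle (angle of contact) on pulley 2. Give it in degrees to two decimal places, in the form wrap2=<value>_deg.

crossed belt: β = asin((r1+r2)/C) = asin(11/75) = 8.4338°
wrap1 = wrap2 = π + 2β = 196.8676°

wrap2=196.87_deg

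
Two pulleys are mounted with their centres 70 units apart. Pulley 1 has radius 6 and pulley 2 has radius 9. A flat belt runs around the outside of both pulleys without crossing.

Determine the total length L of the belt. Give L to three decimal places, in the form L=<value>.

L=187.252

open belt: β = asin((r2−r1)/C) = asin(3/70) = 2.4563°
wrap1 = π − 2β = 175.0874°
wrap2 = π + 2β = 184.9126°
tangent length = C·cosβ = 69.9357
L = r1·wrap1 + r2·wrap2 + 2·C·cosβ = 6·3.0559 + 9·3.2273 + 2·69.9357 = 187.2525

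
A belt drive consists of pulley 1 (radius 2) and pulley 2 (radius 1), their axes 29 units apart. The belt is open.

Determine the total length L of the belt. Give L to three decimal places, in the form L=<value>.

open belt: β = asin((r2−r1)/C) = asin(-1/29) = -1.9761°
wrap1 = π − 2β = 183.9522°
wrap2 = π + 2β = 176.0478°
tangent length = C·cosβ = 28.9828
L = r1·wrap1 + r2·wrap2 + 2·C·cosβ = 2·3.2106 + 1·3.0726 + 2·28.9828 = 67.4593

L=67.459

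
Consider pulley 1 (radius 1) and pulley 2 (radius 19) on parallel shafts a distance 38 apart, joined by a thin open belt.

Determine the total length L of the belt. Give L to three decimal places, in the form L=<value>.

open belt: β = asin((r2−r1)/C) = asin(18/38) = 28.2737°
wrap1 = π − 2β = 123.4526°
wrap2 = π + 2β = 236.5474°
tangent length = C·cosβ = 33.4664
L = r1·wrap1 + r2·wrap2 + 2·C·cosβ = 1·2.1547 + 19·4.1285 + 2·33.4664 = 147.5296

L=147.530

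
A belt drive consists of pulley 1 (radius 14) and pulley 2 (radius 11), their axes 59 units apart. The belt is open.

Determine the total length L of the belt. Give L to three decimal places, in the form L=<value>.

open belt: β = asin((r2−r1)/C) = asin(-3/59) = -2.9146°
wrap1 = π − 2β = 185.8292°
wrap2 = π + 2β = 174.1708°
tangent length = C·cosβ = 58.9237
L = r1·wrap1 + r2·wrap2 + 2·C·cosβ = 14·3.2433 + 11·3.0399 + 2·58.9237 = 196.6924

L=196.692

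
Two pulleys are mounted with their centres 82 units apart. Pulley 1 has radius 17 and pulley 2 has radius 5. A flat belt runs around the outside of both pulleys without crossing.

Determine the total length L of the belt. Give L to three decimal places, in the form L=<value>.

L=234.874

open belt: β = asin((r2−r1)/C) = asin(-12/82) = -8.4150°
wrap1 = π − 2β = 196.8299°
wrap2 = π + 2β = 163.1701°
tangent length = C·cosβ = 81.1172
L = r1·wrap1 + r2·wrap2 + 2·C·cosβ = 17·3.4353 + 5·2.8479 + 2·81.1172 = 234.8743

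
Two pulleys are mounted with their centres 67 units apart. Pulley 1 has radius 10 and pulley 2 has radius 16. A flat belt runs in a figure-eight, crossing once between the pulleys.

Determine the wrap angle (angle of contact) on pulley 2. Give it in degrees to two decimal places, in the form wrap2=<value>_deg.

crossed belt: β = asin((r1+r2)/C) = asin(26/67) = 22.8338°
wrap1 = wrap2 = π + 2β = 225.6676°

wrap2=225.67_deg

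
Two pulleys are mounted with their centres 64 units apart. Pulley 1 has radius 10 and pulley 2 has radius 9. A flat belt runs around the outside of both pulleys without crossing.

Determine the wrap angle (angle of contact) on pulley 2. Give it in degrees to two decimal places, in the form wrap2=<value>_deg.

wrap2=178.21_deg

open belt: β = asin((r2−r1)/C) = asin(-1/64) = -0.8953°
wrap1 = π − 2β = 181.7906°
wrap2 = π + 2β = 178.2094°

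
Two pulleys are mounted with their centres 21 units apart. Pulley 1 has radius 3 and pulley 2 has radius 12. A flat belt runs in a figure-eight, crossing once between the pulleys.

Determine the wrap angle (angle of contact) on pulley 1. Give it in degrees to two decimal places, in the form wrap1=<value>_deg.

crossed belt: β = asin((r1+r2)/C) = asin(15/21) = 45.5847°
wrap1 = wrap2 = π + 2β = 271.1694°

wrap1=271.17_deg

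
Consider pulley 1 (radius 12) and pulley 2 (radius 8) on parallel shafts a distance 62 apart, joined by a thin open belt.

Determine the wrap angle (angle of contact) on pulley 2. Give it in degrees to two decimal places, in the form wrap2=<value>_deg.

open belt: β = asin((r2−r1)/C) = asin(-4/62) = -3.6991°
wrap1 = π − 2β = 187.3981°
wrap2 = π + 2β = 172.6019°

wrap2=172.60_deg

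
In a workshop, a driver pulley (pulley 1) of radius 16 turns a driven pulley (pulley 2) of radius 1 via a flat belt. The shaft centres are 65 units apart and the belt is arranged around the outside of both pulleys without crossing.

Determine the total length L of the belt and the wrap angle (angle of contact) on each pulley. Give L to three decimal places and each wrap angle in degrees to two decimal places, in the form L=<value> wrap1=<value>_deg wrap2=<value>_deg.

open belt: β = asin((r2−r1)/C) = asin(-15/65) = -13.3424°
wrap1 = π − 2β = 206.6847°
wrap2 = π + 2β = 153.3153°
tangent length = C·cosβ = 63.2456
L = r1·wrap1 + r2·wrap2 + 2·C·cosβ = 16·3.6073 + 1·2.6759 + 2·63.2456 = 186.8842

L=186.884 wrap1=206.68_deg wrap2=153.32_deg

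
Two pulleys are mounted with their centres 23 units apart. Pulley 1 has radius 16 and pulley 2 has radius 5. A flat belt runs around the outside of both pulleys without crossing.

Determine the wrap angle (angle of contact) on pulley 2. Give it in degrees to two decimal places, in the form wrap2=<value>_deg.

wrap2=122.86_deg

open belt: β = asin((r2−r1)/C) = asin(-11/23) = -28.5719°
wrap1 = π − 2β = 237.1438°
wrap2 = π + 2β = 122.8562°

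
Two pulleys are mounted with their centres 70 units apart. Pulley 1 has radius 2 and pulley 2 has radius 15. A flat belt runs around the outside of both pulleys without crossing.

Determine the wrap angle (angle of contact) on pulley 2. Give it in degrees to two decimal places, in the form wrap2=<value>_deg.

wrap2=201.41_deg

open belt: β = asin((r2−r1)/C) = asin(13/70) = 10.7028°
wrap1 = π − 2β = 158.5944°
wrap2 = π + 2β = 201.4056°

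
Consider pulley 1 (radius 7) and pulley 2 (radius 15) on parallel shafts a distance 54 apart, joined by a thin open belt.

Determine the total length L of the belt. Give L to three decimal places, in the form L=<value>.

open belt: β = asin((r2−r1)/C) = asin(8/54) = 8.5196°
wrap1 = π − 2β = 162.9608°
wrap2 = π + 2β = 197.0392°
tangent length = C·cosβ = 53.4041
L = r1·wrap1 + r2·wrap2 + 2·C·cosβ = 7·2.8442 + 15·3.4390 + 2·53.4041 = 178.3024

L=178.302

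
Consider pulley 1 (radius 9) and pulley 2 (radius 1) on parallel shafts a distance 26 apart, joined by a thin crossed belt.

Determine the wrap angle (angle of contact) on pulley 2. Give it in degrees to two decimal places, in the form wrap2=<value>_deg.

wrap2=225.24_deg

crossed belt: β = asin((r1+r2)/C) = asin(10/26) = 22.6199°
wrap1 = wrap2 = π + 2β = 225.2397°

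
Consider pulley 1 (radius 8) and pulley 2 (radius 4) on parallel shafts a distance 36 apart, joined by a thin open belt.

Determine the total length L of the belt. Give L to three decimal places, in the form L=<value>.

L=110.144

open belt: β = asin((r2−r1)/C) = asin(-4/36) = -6.3794°
wrap1 = π − 2β = 192.7587°
wrap2 = π + 2β = 167.2413°
tangent length = C·cosβ = 35.7771
L = r1·wrap1 + r2·wrap2 + 2·C·cosβ = 8·3.3643 + 4·2.9189 + 2·35.7771 = 110.1440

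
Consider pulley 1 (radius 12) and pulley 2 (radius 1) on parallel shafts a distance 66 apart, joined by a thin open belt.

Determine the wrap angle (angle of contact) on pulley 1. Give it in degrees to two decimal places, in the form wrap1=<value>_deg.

open belt: β = asin((r2−r1)/C) = asin(-11/66) = -9.5941°
wrap1 = π − 2β = 199.1881°
wrap2 = π + 2β = 160.8119°

wrap1=199.19_deg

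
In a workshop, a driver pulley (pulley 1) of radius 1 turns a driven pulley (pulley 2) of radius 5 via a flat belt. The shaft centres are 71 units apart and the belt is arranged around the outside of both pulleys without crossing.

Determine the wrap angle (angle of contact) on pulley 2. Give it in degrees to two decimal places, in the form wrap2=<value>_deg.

wrap2=186.46_deg

open belt: β = asin((r2−r1)/C) = asin(4/71) = 3.2296°
wrap1 = π − 2β = 173.5407°
wrap2 = π + 2β = 186.4593°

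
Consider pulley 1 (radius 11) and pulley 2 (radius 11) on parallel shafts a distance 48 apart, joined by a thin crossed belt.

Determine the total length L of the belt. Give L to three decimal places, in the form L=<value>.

crossed belt: β = asin((r1+r2)/C) = asin(22/48) = 27.2796°
wrap1 = wrap2 = π + 2β = 234.5592°
tangent length = C·cosβ = 42.6615
L = (r1+r2)·wrap + 2·C·cosβ = 22·4.0938 + 2·42.6615 = 175.3872

L=175.387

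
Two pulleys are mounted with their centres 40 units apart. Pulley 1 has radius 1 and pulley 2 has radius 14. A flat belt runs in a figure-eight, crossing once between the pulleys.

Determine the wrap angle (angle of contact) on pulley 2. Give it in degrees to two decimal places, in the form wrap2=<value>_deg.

wrap2=224.05_deg

crossed belt: β = asin((r1+r2)/C) = asin(15/40) = 22.0243°
wrap1 = wrap2 = π + 2β = 224.0486°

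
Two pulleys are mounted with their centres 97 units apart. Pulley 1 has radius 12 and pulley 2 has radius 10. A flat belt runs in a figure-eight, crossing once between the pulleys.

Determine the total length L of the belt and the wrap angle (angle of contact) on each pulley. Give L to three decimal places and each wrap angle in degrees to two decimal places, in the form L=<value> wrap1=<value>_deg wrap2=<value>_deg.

L=268.126 wrap1=206.22_deg wrap2=206.22_deg

crossed belt: β = asin((r1+r2)/C) = asin(22/97) = 13.1090°
wrap1 = wrap2 = π + 2β = 206.2180°
tangent length = C·cosβ = 94.4722
L = (r1+r2)·wrap + 2·C·cosβ = 22·3.5992 + 2·94.4722 = 268.1265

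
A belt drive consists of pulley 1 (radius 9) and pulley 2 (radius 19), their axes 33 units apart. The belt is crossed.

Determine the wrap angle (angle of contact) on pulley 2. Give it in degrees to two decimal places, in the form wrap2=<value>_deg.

crossed belt: β = asin((r1+r2)/C) = asin(28/33) = 58.0473°
wrap1 = wrap2 = π + 2β = 296.0945°

wrap2=296.09_deg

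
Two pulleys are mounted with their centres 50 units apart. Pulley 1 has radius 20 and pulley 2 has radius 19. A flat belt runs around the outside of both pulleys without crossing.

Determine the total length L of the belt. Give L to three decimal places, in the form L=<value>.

open belt: β = asin((r2−r1)/C) = asin(-1/50) = -1.1460°
wrap1 = π − 2β = 182.2920°
wrap2 = π + 2β = 177.7080°
tangent length = C·cosβ = 49.9900
L = r1·wrap1 + r2·wrap2 + 2·C·cosβ = 20·3.1816 + 19·3.1016 + 2·49.9900 = 222.5421

L=222.542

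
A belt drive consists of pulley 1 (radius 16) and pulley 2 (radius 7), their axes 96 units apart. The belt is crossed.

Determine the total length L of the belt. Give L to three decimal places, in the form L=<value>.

L=269.794

crossed belt: β = asin((r1+r2)/C) = asin(23/96) = 13.8619°
wrap1 = wrap2 = π + 2β = 207.7239°
tangent length = C·cosβ = 93.2041
L = (r1+r2)·wrap + 2·C·cosβ = 23·3.6255 + 2·93.2041 = 269.7939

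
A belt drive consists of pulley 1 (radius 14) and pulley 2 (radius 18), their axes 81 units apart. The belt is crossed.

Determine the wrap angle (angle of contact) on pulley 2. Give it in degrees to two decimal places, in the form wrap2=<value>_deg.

crossed belt: β = asin((r1+r2)/C) = asin(32/81) = 23.2698°
wrap1 = wrap2 = π + 2β = 226.5396°

wrap2=226.54_deg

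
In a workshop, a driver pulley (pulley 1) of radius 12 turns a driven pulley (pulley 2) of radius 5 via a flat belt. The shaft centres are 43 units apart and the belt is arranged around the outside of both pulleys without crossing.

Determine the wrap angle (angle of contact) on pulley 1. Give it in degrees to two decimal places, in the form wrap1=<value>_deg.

wrap1=198.74_deg

open belt: β = asin((r2−r1)/C) = asin(-7/43) = -9.3689°
wrap1 = π − 2β = 198.7378°
wrap2 = π + 2β = 161.2622°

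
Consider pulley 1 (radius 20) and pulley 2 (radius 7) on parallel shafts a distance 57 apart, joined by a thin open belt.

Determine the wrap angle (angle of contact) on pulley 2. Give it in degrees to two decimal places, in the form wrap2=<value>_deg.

open belt: β = asin((r2−r1)/C) = asin(-13/57) = -13.1835°
wrap1 = π − 2β = 206.3670°
wrap2 = π + 2β = 153.6330°

wrap2=153.63_deg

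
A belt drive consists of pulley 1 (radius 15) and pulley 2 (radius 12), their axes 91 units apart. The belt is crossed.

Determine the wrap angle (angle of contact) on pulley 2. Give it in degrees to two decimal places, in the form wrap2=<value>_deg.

wrap2=214.52_deg

crossed belt: β = asin((r1+r2)/C) = asin(27/91) = 17.2597°
wrap1 = wrap2 = π + 2β = 214.5194°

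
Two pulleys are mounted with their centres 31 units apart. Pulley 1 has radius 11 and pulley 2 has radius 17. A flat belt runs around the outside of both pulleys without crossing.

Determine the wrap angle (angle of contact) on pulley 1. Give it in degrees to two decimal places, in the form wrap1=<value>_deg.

wrap1=157.68_deg

open belt: β = asin((r2−r1)/C) = asin(6/31) = 11.1599°
wrap1 = π − 2β = 157.6801°
wrap2 = π + 2β = 202.3199°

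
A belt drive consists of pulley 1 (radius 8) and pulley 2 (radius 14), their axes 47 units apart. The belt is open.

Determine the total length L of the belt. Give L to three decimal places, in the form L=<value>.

open belt: β = asin((r2−r1)/C) = asin(6/47) = 7.3344°
wrap1 = π − 2β = 165.3313°
wrap2 = π + 2β = 194.6687°
tangent length = C·cosβ = 46.6154
L = r1·wrap1 + r2·wrap2 + 2·C·cosβ = 8·2.8856 + 14·3.3976 + 2·46.6154 = 163.8820

L=163.882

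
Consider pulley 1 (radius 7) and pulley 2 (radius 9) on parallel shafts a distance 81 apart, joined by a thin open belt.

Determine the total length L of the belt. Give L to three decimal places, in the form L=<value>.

L=212.315

open belt: β = asin((r2−r1)/C) = asin(2/81) = 1.4149°
wrap1 = π − 2β = 177.1703°
wrap2 = π + 2β = 182.8297°
tangent length = C·cosβ = 80.9753
L = r1·wrap1 + r2·wrap2 + 2·C·cosβ = 7·3.0922 + 9·3.1910 + 2·80.9753 = 212.3149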